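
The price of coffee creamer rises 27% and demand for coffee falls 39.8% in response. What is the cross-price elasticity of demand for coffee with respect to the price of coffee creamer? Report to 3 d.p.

ε = (%ΔQ of coffee) / (%ΔP of coffee creamer) = (-39.8%) / (27%) ≈ -1.474.
Negative cross-price elasticity: complements.

-1.474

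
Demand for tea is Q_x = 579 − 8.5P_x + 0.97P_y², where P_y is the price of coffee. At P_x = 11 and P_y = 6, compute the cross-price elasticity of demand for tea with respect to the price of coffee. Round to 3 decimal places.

0.134

At P_x = 11 and P_y = 6: Q_x = 520.42.
∂Q_x/∂P_y = 1.94P_y = 1.94(6) = 11.6400.
ε = (∂Q_x/∂P_y)(P_y/Q_x) = 11.6400 × (6/520.42) ≈ 0.134.
ε > 0: substitutes.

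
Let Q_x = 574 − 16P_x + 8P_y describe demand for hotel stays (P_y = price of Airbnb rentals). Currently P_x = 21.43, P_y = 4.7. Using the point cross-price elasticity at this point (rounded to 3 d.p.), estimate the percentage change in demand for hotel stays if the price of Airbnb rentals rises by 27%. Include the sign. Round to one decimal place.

At P_x = 21.43, P_y = 4.7: Q_x = 268.72.
∂Q_x/∂P_y = 8.
ε = (∂Q_x/∂P_y)(P_y/Q_x) = 8.0000 × 4.7/268.72 ≈ 0.140.
%ΔQ_x ≈ ε × %ΔP_y = 0.140 × (27%) = 3.8%.

3.8%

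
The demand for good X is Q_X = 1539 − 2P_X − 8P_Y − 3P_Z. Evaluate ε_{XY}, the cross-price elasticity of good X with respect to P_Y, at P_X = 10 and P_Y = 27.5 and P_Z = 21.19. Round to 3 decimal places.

At P_X = 10 and P_Y = 27.5 and P_Z = 21.19: Q_X = 1235.43.
∂Q_X/∂P_Y = -8.
ε = (∂Q_X/∂P_Y)(P_Y/Q_X) = -8 × (27.5/1235.43) ≈ -0.178.

-0.178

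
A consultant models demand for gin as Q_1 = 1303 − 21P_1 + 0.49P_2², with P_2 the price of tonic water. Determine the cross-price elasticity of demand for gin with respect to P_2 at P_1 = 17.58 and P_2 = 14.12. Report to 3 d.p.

At P_1 = 17.58 and P_2 = 14.12: Q_1 = 1031.513.
∂Q_1/∂P_2 = 0.98P_2 = 0.98(14.12) = 13.8376.
ε = (∂Q_1/∂P_2)(P_2/Q_1) = 13.8376 × (14.12/1031.513) ≈ 0.189.

0.189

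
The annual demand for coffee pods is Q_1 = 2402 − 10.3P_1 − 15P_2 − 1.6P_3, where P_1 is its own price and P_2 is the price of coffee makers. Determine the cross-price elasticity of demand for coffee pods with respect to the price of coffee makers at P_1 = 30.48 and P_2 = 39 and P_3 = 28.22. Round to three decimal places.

-0.401

At P_1 = 30.48 and P_2 = 39 and P_3 = 28.22: Q_1 = 1457.904.
∂Q_1/∂P_2 = -15.
ε = (∂Q_1/∂P_2)(P_2/Q_1) = -15 × (39/1457.904) ≈ -0.401.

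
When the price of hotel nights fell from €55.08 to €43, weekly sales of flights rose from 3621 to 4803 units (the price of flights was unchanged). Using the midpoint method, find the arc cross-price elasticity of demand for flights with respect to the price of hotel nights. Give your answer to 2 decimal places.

-1.14

ΔQ_A = 4803 − 3621 = 1182; ΔP_B = 43 − 55.08 = -12.08.
Midpoints: Q̄_A = 4212.0, P̄_B = 49.04.
ε = (ΔQ_A/Q̄_A)/(ΔP_B/P̄_B) = (1182/4212.0)/(-12.08/49.04) ≈ -1.14.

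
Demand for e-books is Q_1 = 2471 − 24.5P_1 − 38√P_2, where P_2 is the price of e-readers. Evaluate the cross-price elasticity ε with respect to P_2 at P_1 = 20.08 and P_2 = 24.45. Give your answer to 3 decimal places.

-0.052

At P_1 = 20.08 and P_2 = 24.45: Q_1 = 1791.142.
∂Q_1/∂P_2 = -38/(2√P_2) = -38/(2√24.45) = -3.8425.
ε = (∂Q_1/∂P_2)(P_2/Q_1) = -3.8425 × (24.45/1791.142) ≈ -0.052.
ε < 0: complements.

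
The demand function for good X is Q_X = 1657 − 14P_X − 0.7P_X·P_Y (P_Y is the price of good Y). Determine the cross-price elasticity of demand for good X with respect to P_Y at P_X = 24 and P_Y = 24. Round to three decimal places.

-0.439

At P_X = 24 and P_Y = 24: Q_X = 917.8.
∂Q_X/∂P_Y = -0.7P_X = -0.7(24) = -16.8000.
ε = (∂Q_X/∂P_Y)(P_Y/Q_X) = -16.8000 × (24/917.8) ≈ -0.439.
ε < 0: complements.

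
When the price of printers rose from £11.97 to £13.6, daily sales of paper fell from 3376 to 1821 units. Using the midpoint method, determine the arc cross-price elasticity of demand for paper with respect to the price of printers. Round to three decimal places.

ΔQ_A = 1821 − 3376 = -1555; ΔP_B = 13.6 − 11.97 = 1.63.
Midpoints: Q̄_A = 2598.5, P̄_B = 12.79.
ε = (ΔQ_A/Q̄_A)/(ΔP_B/P̄_B) = (-1555/2598.5)/(1.63/12.79) ≈ -4.694.
ε < 0: paper and printers are complements.

-4.694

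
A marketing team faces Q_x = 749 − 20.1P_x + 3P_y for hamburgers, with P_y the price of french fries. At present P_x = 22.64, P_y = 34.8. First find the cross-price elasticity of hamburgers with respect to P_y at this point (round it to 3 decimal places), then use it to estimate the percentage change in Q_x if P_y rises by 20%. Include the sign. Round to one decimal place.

5.2%

At P_x = 22.64, P_y = 34.8: Q_x = 398.336.
∂Q_x/∂P_y = 3.
ε = (∂Q_x/∂P_y)(P_y/Q_x) = 3.0000 × 34.8/398.336 ≈ 0.262.
%ΔQ_x ≈ ε × %ΔP_y = 0.262 × (20%) = 5.2%.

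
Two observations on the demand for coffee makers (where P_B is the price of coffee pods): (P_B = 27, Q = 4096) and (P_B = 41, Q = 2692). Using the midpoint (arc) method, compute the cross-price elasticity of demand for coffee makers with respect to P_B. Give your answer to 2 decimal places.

-1.00

ΔQ_A = 2692 − 4096 = -1404; ΔP_B = 41 − 27 = 14.
Midpoints: Q̄_A = 3394.0, P̄_B = 34.00.
ε = (ΔQ_A/Q̄_A)/(ΔP_B/P̄_B) = (-1404/3394.0)/(14/34.00) ≈ -1.00.
ε < 0: coffee makers and coffee pods are complements.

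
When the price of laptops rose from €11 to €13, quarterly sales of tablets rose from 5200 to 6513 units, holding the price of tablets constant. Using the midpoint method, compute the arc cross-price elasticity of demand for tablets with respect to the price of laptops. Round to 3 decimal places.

1.345

ΔQ_A = 6513 − 5200 = 1313; ΔP_B = 13 − 11 = 2.
Midpoints: Q̄_A = 5856.5, P̄_B = 12.00.
ε = (ΔQ_A/Q̄_A)/(ΔP_B/P̄_B) = (1313/5856.5)/(2/12.00) ≈ 1.345.
ε > 0: tablets and laptops are substitutes.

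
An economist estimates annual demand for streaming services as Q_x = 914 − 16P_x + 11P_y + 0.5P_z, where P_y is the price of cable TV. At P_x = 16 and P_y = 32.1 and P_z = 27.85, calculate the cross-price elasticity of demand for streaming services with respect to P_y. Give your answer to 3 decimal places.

At P_x = 16 and P_y = 32.1 and P_z = 27.85: Q_x = 1025.025.
∂Q_x/∂P_y = 11.
ε = (∂Q_x/∂P_y)(P_y/Q_x) = 11 × (32.1/1025.025) ≈ 0.344.
Since ε > 0, streaming services and cable TV are substitutes.

0.344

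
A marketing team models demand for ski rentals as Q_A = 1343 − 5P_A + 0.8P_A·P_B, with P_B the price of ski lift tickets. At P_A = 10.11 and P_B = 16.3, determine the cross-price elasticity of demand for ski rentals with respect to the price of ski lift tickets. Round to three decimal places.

At P_A = 10.11 and P_B = 16.3: Q_A = 1424.284.
∂Q_A/∂P_B = 0.8P_A = 0.8(10.11) = 8.0880.
ε = (∂Q_A/∂P_B)(P_B/Q_A) = 8.0880 × (16.3/1424.284) ≈ 0.093.

0.093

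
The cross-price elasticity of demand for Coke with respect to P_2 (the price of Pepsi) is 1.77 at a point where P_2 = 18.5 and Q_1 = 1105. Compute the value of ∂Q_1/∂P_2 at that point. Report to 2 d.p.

105.72

ε = (∂Q_1/∂P_2)·(P_2/Q_1) ⇒ ∂Q_1/∂P_2 = ε·Q_1/P_2 = 1.77 × 1105/18.5 ≈ 105.72.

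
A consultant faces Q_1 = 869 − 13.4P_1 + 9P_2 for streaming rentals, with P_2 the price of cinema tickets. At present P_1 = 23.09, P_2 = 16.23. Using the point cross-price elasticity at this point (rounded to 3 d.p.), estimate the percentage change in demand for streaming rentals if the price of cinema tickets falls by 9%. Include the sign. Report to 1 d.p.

-1.9%

At P_1 = 23.09, P_2 = 16.23: Q_1 = 705.664.
∂Q_1/∂P_2 = 9.
ε = (∂Q_1/∂P_2)(P_2/Q_1) = 9.0000 × 16.23/705.664 ≈ 0.207.
%ΔQ_1 ≈ ε × %ΔP_2 = 0.207 × (-9%) = -1.9%.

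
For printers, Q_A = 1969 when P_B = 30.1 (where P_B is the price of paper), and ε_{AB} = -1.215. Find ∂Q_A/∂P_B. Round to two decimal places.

-79.48

ε = (∂Q_A/∂P_B)·(P_B/Q_A) ⇒ ∂Q_A/∂P_B = ε·Q_A/P_B = -1.215 × 1969/30.1 ≈ -79.48.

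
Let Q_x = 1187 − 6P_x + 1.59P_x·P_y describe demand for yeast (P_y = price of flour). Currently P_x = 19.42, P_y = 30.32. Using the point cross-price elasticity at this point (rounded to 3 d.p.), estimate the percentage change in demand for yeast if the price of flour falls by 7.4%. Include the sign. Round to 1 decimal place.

At P_x = 19.42, P_y = 30.32: Q_x = 2006.695.
∂Q_x/∂P_y = 1.59P_x = 30.8778.
ε = (∂Q_x/∂P_y)(P_y/Q_x) = 30.8778 × 30.32/2006.695 ≈ 0.467.
%ΔQ_x ≈ ε × %ΔP_y = 0.467 × (-7.4%) = -3.5%.

-3.5%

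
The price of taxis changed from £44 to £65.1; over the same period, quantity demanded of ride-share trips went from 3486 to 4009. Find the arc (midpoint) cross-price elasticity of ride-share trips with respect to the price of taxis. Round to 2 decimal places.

0.36

ΔQ_A = 4009 − 3486 = 523; ΔP_B = 65.1 − 44 = 21.1.
Midpoints: Q̄_A = 3747.5, P̄_B = 54.55.
ε = (ΔQ_A/Q̄_A)/(ΔP_B/P̄_B) = (523/3747.5)/(21.1/54.55) ≈ 0.36.
ε > 0: ride-share trips and taxis are substitutes.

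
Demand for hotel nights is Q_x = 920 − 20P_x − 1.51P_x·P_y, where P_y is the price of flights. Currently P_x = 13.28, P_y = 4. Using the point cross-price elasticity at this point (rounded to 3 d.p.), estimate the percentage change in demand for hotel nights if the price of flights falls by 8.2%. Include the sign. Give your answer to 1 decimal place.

1.1%

At P_x = 13.28, P_y = 4: Q_x = 574.189.
∂Q_x/∂P_y = -1.51P_x = -20.0528.
ε = (∂Q_x/∂P_y)(P_y/Q_x) = -20.0528 × 4/574.189 ≈ -0.140.
%ΔQ_x ≈ ε × %ΔP_y = -0.140 × (-8.2%) = 1.1%.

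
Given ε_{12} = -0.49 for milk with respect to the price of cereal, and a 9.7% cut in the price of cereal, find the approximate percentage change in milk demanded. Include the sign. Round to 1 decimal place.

%ΔQ ≈ ε × %ΔP of cereal = -0.49 × (-9.7%) = 4.8%.
Demand for milk rises by about 4.8%.

4.8%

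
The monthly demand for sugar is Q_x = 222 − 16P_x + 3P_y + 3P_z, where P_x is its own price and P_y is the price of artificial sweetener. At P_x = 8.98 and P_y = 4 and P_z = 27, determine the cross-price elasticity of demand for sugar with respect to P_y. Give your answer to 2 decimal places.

0.07

At P_x = 8.98 and P_y = 4 and P_z = 27: Q_x = 171.32.
∂Q_x/∂P_y = 3.
ε = (∂Q_x/∂P_y)(P_y/Q_x) = 3 × (4/171.32) ≈ 0.07.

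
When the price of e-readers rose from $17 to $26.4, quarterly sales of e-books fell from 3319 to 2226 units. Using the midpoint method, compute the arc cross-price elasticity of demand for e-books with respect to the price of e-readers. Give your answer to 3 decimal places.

-0.910

ΔQ_A = 2226 − 3319 = -1093; ΔP_B = 26.4 − 17 = 9.4.
Midpoints: Q̄_A = 2772.5, P̄_B = 21.70.
ε = (ΔQ_A/Q̄_A)/(ΔP_B/P̄_B) = (-1093/2772.5)/(9.4/21.70) ≈ -0.910.
ε < 0: e-books and e-readers are complements.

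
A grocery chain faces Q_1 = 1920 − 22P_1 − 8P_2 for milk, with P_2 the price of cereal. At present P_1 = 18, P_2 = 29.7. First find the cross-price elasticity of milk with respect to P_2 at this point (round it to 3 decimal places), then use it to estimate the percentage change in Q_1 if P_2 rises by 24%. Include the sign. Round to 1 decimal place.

-4.4%

At P_1 = 18, P_2 = 29.7: Q_1 = 1286.4.
∂Q_1/∂P_2 = -8.
ε = (∂Q_1/∂P_2)(P_2/Q_1) = -8.0000 × 29.7/1286.4 ≈ -0.185.
%ΔQ_1 ≈ ε × %ΔP_2 = -0.185 × (24%) = -4.4%.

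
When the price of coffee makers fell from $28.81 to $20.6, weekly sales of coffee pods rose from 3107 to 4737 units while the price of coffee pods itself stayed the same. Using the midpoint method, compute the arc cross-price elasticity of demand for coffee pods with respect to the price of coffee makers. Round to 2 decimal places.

-1.25

ΔQ_A = 4737 − 3107 = 1630; ΔP_B = 20.6 − 28.81 = -8.21.
Midpoints: Q̄_A = 3922.0, P̄_B = 24.70.
ε = (ΔQ_A/Q̄_A)/(ΔP_B/P̄_B) = (1630/3922.0)/(-8.21/24.70) ≈ -1.25.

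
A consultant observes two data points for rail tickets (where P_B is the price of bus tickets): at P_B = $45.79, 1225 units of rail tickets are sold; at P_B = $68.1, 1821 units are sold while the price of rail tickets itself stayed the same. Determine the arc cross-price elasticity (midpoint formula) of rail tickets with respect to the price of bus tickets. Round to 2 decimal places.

1.00

ΔQ_A = 1821 − 1225 = 596; ΔP_B = 68.1 − 45.79 = 22.31.
Midpoints: Q̄_A = 1523.0, P̄_B = 56.94.
ε = (ΔQ_A/Q̄_A)/(ΔP_B/P̄_B) = (596/1523.0)/(22.31/56.94) ≈ 1.00.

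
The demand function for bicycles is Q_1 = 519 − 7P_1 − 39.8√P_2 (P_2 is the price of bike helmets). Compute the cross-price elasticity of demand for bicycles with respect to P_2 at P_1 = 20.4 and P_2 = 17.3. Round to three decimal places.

At P_1 = 20.4 and P_2 = 17.3: Q_1 = 210.659.
∂Q_1/∂P_2 = -39.8/(2√P_2) = -39.8/(2√17.3) = -4.7844.
ε = (∂Q_1/∂P_2)(P_2/Q_1) = -4.7844 × (17.3/210.659) ≈ -0.393.

-0.393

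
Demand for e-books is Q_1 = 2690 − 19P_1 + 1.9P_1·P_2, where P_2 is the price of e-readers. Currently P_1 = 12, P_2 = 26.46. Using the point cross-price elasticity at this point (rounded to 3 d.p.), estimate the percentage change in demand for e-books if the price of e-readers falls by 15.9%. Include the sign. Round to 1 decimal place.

-3.1%

At P_1 = 12, P_2 = 26.46: Q_1 = 3065.288.
∂Q_1/∂P_2 = 1.9P_1 = 22.8000.
ε = (∂Q_1/∂P_2)(P_2/Q_1) = 22.8000 × 26.46/3065.288 ≈ 0.197.
%ΔQ_1 ≈ ε × %ΔP_2 = 0.197 × (-15.9%) = -3.1%.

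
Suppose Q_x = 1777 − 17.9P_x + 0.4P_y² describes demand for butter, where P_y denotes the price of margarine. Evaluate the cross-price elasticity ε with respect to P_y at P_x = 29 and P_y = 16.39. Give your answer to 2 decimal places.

At P_x = 29 and P_y = 16.39: Q_x = 1365.353.
∂Q_x/∂P_y = 0.8P_y = 0.8(16.39) = 13.1120.
ε = (∂Q_x/∂P_y)(P_y/Q_x) = 13.1120 × (16.39/1365.353) ≈ 0.16.
ε > 0: substitutes.

0.16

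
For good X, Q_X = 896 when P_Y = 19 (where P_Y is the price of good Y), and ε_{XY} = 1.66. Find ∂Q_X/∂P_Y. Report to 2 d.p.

ε = (∂Q_X/∂P_Y)·(P_Y/Q_X) ⇒ ∂Q_X/∂P_Y = ε·Q_X/P_Y = 1.66 × 896/19 ≈ 78.28.

78.28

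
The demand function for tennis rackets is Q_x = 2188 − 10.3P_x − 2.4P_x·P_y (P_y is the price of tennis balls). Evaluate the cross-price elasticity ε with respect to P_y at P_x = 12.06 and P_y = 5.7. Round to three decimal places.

-0.087

At P_x = 12.06 and P_y = 5.7: Q_x = 1898.801.
∂Q_x/∂P_y = -2.4P_x = -2.4(12.06) = -28.9440.
ε = (∂Q_x/∂P_y)(P_y/Q_x) = -28.9440 × (5.7/1898.801) ≈ -0.087.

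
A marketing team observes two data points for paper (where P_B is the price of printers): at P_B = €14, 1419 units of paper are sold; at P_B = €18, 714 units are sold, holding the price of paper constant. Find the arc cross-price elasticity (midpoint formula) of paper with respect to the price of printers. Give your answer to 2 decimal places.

-2.64

ΔQ_A = 714 − 1419 = -705; ΔP_B = 18 − 14 = 4.
Midpoints: Q̄_A = 1066.5, P̄_B = 16.00.
ε = (ΔQ_A/Q̄_A)/(ΔP_B/P̄_B) = (-705/1066.5)/(4/16.00) ≈ -2.64.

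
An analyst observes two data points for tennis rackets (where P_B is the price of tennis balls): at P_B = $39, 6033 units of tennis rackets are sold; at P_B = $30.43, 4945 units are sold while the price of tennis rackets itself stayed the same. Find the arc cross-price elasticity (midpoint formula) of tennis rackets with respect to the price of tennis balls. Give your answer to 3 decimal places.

ΔQ_A = 4945 − 6033 = -1088; ΔP_B = 30.43 − 39 = -8.57.
Midpoints: Q̄_A = 5489.0, P̄_B = 34.72.
ε = (ΔQ_A/Q̄_A)/(ΔP_B/P̄_B) = (-1088/5489.0)/(-8.57/34.72) ≈ 0.803.
ε > 0: tennis rackets and tennis balls are substitutes.

0.803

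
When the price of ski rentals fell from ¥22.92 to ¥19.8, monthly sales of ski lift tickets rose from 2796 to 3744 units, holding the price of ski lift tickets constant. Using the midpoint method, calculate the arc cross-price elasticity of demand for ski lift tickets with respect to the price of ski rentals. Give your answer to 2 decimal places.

ΔQ_A = 3744 − 2796 = 948; ΔP_B = 19.8 − 22.92 = -3.12.
Midpoints: Q̄_A = 3270.0, P̄_B = 21.36.
ε = (ΔQ_A/Q̄_A)/(ΔP_B/P̄_B) = (948/3270.0)/(-3.12/21.36) ≈ -1.98.
ε < 0: ski lift tickets and ski rentals are complements.

-1.98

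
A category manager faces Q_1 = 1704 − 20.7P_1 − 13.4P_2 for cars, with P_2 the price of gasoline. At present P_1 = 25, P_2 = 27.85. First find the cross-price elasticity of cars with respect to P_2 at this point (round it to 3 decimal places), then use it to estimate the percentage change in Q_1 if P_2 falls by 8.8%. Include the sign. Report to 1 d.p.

At P_1 = 25, P_2 = 27.85: Q_1 = 813.31.
∂Q_1/∂P_2 = -13.4.
ε = (∂Q_1/∂P_2)(P_2/Q_1) = -13.4000 × 27.85/813.31 ≈ -0.459.
%ΔQ_1 ≈ ε × %ΔP_2 = -0.459 × (-8.8%) = 4.0%.

4.0%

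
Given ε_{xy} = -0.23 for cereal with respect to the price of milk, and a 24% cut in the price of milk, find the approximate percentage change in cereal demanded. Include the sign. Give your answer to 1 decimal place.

%ΔQ ≈ ε × %ΔP of milk = -0.23 × (-24%) = 5.5%.

5.5%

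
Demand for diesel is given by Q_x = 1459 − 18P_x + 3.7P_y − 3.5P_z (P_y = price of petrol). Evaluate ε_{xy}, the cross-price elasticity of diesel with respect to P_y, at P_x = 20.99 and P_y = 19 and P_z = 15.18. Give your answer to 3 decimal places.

0.064

At P_x = 20.99 and P_y = 19 and P_z = 15.18: Q_x = 1098.35.
∂Q_x/∂P_y = 3.7.
ε = (∂Q_x/∂P_y)(P_y/Q_x) = 3.7 × (19/1098.35) ≈ 0.064.
Since ε > 0, diesel and petrol are substitutes.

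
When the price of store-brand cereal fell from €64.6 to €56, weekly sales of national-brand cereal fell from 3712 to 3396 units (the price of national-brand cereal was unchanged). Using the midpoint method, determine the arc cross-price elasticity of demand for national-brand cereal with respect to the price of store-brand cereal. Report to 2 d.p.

0.62

ΔQ_A = 3396 − 3712 = -316; ΔP_B = 56 − 64.6 = -8.6.
Midpoints: Q̄_A = 3554.0, P̄_B = 60.30.
ε = (ΔQ_A/Q̄_A)/(ΔP_B/P̄_B) = (-316/3554.0)/(-8.6/60.30) ≈ 0.62.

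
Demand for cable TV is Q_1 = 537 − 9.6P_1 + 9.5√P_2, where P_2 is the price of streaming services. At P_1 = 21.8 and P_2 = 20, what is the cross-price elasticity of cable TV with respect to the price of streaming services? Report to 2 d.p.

At P_1 = 21.8 and P_2 = 20: Q_1 = 370.205.
∂Q_1/∂P_2 = 9.5/(2√P_2) = 9.5/(2√20) = 1.0621.
ε = (∂Q_1/∂P_2)(P_2/Q_1) = 1.0621 × (20/370.205) ≈ 0.06.
ε > 0: substitutes.

0.06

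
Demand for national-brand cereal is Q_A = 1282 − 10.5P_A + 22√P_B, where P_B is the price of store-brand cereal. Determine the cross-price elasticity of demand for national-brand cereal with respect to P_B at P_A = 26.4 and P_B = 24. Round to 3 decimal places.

0.048

At P_A = 26.4 and P_B = 24: Q_A = 1112.578.
∂Q_A/∂P_B = 22/(2√P_B) = 22/(2√24) = 2.2454.
ε = (∂Q_A/∂P_B)(P_B/Q_A) = 2.2454 × (24/1112.578) ≈ 0.048.
ε > 0: substitutes.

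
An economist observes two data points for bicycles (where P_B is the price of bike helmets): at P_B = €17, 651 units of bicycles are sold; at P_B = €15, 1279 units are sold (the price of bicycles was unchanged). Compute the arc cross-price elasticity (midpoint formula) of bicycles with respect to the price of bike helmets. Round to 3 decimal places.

-5.206

ΔQ_A = 1279 − 651 = 628; ΔP_B = 15 − 17 = -2.
Midpoints: Q̄_A = 965.0, P̄_B = 16.00.
ε = (ΔQ_A/Q̄_A)/(ΔP_B/P̄_B) = (628/965.0)/(-2/16.00) ≈ -5.206.
ε < 0: bicycles and bike helmets are complements.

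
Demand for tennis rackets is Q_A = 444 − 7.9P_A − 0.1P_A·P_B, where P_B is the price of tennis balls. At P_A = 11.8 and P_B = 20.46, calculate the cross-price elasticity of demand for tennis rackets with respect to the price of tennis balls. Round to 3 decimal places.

At P_A = 11.8 and P_B = 20.46: Q_A = 326.637.
∂Q_A/∂P_B = -0.1P_A = -0.1(11.8) = -1.1800.
ε = (∂Q_A/∂P_B)(P_B/Q_A) = -1.1800 × (20.46/326.637) ≈ -0.074.

-0.074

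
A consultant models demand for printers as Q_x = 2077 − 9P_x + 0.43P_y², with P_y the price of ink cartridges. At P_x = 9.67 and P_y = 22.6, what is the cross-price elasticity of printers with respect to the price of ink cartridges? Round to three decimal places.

0.199

At P_x = 9.67 and P_y = 22.6: Q_x = 2209.597.
∂Q_x/∂P_y = 0.86P_y = 0.86(22.6) = 19.4360.
ε = (∂Q_x/∂P_y)(P_y/Q_x) = 19.4360 × (22.6/2209.597) ≈ 0.199.
ε > 0: substitutes.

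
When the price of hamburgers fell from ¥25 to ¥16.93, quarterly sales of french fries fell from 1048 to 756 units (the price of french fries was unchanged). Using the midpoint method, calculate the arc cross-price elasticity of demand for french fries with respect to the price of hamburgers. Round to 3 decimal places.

ΔQ_A = 756 − 1048 = -292; ΔP_B = 16.93 − 25 = -8.07.
Midpoints: Q̄_A = 902.0, P̄_B = 20.96.
ε = (ΔQ_A/Q̄_A)/(ΔP_B/P̄_B) = (-292/902.0)/(-8.07/20.96) ≈ 0.841.
ε > 0: french fries and hamburgers are substitutes.

0.841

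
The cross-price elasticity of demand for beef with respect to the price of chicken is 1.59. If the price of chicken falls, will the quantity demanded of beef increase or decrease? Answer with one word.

ε > 0 and the price of chicken falls, so the quantity of beef moves in the same direction: it decreases.

decrease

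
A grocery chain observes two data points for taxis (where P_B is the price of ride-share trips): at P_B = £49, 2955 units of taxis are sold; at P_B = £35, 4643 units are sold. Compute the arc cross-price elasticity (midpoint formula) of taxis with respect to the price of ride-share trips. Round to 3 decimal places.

-1.333

ΔQ_A = 4643 − 2955 = 1688; ΔP_B = 35 − 49 = -14.
Midpoints: Q̄_A = 3799.0, P̄_B = 42.00.
ε = (ΔQ_A/Q̄_A)/(ΔP_B/P̄_B) = (1688/3799.0)/(-14/42.00) ≈ -1.333.
ε < 0: taxis and ride-share trips are complements.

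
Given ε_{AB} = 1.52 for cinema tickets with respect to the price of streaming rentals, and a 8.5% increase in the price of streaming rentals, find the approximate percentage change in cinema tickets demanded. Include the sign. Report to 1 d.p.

%ΔQ ≈ ε × %ΔP of streaming rentals = 1.52 × (8.5%) = 12.9%.

12.9%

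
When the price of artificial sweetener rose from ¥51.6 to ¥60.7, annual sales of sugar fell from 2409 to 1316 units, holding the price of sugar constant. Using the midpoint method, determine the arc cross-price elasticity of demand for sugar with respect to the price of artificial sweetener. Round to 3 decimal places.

ΔQ_A = 1316 − 2409 = -1093; ΔP_B = 60.7 − 51.6 = 9.1.
Midpoints: Q̄_A = 1862.5, P̄_B = 56.15.
ε = (ΔQ_A/Q̄_A)/(ΔP_B/P̄_B) = (-1093/1862.5)/(9.1/56.15) ≈ -3.621.
ε < 0: sugar and artificial sweetener are complements.

-3.621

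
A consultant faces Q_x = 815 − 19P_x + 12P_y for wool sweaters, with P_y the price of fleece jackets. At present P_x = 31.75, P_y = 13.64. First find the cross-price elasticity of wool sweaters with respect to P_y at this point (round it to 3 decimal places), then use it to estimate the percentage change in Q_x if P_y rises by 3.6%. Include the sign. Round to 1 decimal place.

At P_x = 31.75, P_y = 13.64: Q_x = 375.43.
∂Q_x/∂P_y = 12.
ε = (∂Q_x/∂P_y)(P_y/Q_x) = 12.0000 × 13.64/375.43 ≈ 0.436.
%ΔQ_x ≈ ε × %ΔP_y = 0.436 × (3.6%) = 1.6%.

1.6%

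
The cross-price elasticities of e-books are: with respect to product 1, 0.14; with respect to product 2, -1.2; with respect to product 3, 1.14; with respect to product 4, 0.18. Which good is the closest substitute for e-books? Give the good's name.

Substitutes have ε > 0. Among the positive values, 1.14 (product 3) is largest.

product 3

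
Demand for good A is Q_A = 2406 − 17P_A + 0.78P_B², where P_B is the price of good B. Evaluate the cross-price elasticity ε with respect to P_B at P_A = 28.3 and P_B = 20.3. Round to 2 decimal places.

At P_A = 28.3 and P_B = 20.3: Q_A = 2246.330.
∂Q_A/∂P_B = 1.56P_B = 1.56(20.3) = 31.6680.
ε = (∂Q_A/∂P_B)(P_B/Q_A) = 31.6680 × (20.3/2246.330) ≈ 0.29.
ε > 0: substitutes.

0.29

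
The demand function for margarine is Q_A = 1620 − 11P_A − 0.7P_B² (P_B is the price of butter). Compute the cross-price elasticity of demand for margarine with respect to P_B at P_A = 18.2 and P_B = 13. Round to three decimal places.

At P_A = 18.2 and P_B = 13: Q_A = 1301.5.
∂Q_A/∂P_B = -1.4P_B = -1.4(13) = -18.2000.
ε = (∂Q_A/∂P_B)(P_B/Q_A) = -18.2000 × (13/1301.5) ≈ -0.182.
ε < 0: complements.

-0.182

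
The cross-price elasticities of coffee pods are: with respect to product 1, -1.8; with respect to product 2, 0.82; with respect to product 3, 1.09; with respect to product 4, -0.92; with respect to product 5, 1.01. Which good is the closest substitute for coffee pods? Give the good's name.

product 3

Substitutes have ε > 0. Among the positive values, 1.09 (product 3) is largest.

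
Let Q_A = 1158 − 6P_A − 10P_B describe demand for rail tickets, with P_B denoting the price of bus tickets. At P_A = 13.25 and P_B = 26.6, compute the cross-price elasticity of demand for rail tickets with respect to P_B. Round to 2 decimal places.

-0.33

At P_A = 13.25 and P_B = 26.6: Q_A = 812.5.
∂Q_A/∂P_B = -10.
ε = (∂Q_A/∂P_B)(P_B/Q_A) = -10 × (26.6/812.5) ≈ -0.33.
Since ε < 0, rail tickets and bus tickets are complements.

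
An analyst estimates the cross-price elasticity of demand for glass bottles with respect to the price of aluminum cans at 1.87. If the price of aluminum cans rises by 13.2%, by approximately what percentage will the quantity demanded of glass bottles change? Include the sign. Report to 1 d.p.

24.7%

%ΔQ ≈ ε × %ΔP of aluminum cans = 1.87 × (13.2%) = 24.7%.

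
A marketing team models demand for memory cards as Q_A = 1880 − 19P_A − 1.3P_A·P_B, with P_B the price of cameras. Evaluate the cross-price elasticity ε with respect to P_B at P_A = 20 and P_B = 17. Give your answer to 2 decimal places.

-0.42

At P_A = 20 and P_B = 17: Q_A = 1058.
∂Q_A/∂P_B = -1.3P_A = -1.3(20) = -26.0000.
ε = (∂Q_A/∂P_B)(P_B/Q_A) = -26.0000 × (17/1058) ≈ -0.42.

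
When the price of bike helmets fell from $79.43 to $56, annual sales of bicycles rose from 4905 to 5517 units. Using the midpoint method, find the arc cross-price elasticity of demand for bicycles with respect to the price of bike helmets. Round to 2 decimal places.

-0.34

ΔQ_A = 5517 − 4905 = 612; ΔP_B = 56 − 79.43 = -23.43.
Midpoints: Q̄_A = 5211.0, P̄_B = 67.72.
ε = (ΔQ_A/Q̄_A)/(ΔP_B/P̄_B) = (612/5211.0)/(-23.43/67.72) ≈ -0.34.
ε < 0: bicycles and bike helmets are complements.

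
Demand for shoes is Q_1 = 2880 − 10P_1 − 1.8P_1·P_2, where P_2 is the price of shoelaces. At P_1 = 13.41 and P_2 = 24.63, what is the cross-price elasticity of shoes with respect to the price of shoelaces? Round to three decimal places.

At P_1 = 13.41 and P_2 = 24.63: Q_1 = 2151.381.
∂Q_1/∂P_2 = -1.8P_1 = -1.8(13.41) = -24.1380.
ε = (∂Q_1/∂P_2)(P_2/Q_1) = -24.1380 × (24.63/2151.381) ≈ -0.276.

-0.276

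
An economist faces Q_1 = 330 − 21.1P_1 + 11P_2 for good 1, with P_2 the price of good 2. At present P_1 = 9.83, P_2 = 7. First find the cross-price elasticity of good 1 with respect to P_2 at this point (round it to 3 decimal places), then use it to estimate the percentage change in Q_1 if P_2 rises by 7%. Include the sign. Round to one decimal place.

2.7%

At P_1 = 9.83, P_2 = 7: Q_1 = 199.587.
∂Q_1/∂P_2 = 11.
ε = (∂Q_1/∂P_2)(P_2/Q_1) = 11.0000 × 7/199.587 ≈ 0.386.
%ΔQ_1 ≈ ε × %ΔP_2 = 0.386 × (7%) = 2.7%.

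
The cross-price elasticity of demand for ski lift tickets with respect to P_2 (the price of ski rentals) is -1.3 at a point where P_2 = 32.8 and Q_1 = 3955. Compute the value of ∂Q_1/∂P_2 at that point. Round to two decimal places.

-156.75

ε = (∂Q_1/∂P_2)·(P_2/Q_1) ⇒ ∂Q_1/∂P_2 = ε·Q_1/P_2 = -1.3 × 3955/32.8 ≈ -156.75.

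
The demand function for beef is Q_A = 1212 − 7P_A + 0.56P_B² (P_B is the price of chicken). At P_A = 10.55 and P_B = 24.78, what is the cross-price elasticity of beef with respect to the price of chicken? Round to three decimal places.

0.464

At P_A = 10.55 and P_B = 24.78: Q_A = 1482.017.
∂Q_A/∂P_B = 1.12P_B = 1.12(24.78) = 27.7536.
ε = (∂Q_A/∂P_B)(P_B/Q_A) = 27.7536 × (24.78/1482.017) ≈ 0.464.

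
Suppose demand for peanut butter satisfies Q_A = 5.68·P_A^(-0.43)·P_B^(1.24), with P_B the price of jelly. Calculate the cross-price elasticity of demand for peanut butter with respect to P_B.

In a log-linear (constant-elasticity) demand function, the coefficient on the exponent of P_B is the cross-price elasticity.
ε = 1.24. Positive, so peanut butter and jelly are substitutes.

1.24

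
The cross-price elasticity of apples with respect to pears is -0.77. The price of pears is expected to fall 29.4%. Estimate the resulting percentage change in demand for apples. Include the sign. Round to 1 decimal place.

%ΔQ ≈ ε × %ΔP of pears = -0.77 × (-29.4%) = 22.6%.
Demand for apples rises by about 22.6%.

22.6%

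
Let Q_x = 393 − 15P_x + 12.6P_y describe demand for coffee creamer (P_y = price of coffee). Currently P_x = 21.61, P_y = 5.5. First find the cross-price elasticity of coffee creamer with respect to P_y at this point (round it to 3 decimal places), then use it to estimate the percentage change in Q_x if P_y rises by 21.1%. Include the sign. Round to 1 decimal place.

At P_x = 21.61, P_y = 5.5: Q_x = 138.15.
∂Q_x/∂P_y = 12.6.
ε = (∂Q_x/∂P_y)(P_y/Q_x) = 12.6000 × 5.5/138.15 ≈ 0.502.
%ΔQ_x ≈ ε × %ΔP_y = 0.502 × (21.1%) = 10.6%.

10.6%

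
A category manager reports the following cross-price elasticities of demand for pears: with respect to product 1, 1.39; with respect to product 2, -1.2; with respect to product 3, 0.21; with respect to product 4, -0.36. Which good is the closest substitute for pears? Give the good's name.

product 1

Substitutes have ε > 0. Among the positive values, 1.39 (product 1) is largest.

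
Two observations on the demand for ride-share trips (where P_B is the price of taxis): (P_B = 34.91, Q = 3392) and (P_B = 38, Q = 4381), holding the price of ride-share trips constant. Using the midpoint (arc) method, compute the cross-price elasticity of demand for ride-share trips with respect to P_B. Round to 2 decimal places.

ΔQ_A = 4381 − 3392 = 989; ΔP_B = 38 − 34.91 = 3.09.
Midpoints: Q̄_A = 3886.5, P̄_B = 36.45.
ε = (ΔQ_A/Q̄_A)/(ΔP_B/P̄_B) = (989/3886.5)/(3.09/36.45) ≈ 3.00.
ε > 0: ride-share trips and taxis are substitutes.

3.00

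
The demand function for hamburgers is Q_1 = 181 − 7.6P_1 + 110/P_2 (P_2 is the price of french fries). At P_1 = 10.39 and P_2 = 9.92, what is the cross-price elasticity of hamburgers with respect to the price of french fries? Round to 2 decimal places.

At P_1 = 10.39 and P_2 = 9.92: Q_1 = 113.125.
∂Q_1/∂P_2 = −110/P_2² = -1.1178.
ε = (∂Q_1/∂P_2)(P_2/Q_1) = -1.1178 × (9.92/113.125) ≈ -0.10.

-0.10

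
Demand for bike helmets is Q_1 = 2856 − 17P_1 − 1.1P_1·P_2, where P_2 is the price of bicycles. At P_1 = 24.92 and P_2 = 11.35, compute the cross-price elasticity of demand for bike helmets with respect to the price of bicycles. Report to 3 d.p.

At P_1 = 24.92 and P_2 = 11.35: Q_1 = 2121.234.
∂Q_1/∂P_2 = -1.1P_1 = -1.1(24.92) = -27.4120.
ε = (∂Q_1/∂P_2)(P_2/Q_1) = -27.4120 × (11.35/2121.234) ≈ -0.147.

-0.147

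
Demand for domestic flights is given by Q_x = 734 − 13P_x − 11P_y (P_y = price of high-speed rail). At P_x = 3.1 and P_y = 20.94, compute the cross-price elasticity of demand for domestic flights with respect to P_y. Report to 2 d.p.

-0.50

At P_x = 3.1 and P_y = 20.94: Q_x = 463.36.
∂Q_x/∂P_y = -11.
ε = (∂Q_x/∂P_y)(P_y/Q_x) = -11 × (20.94/463.36) ≈ -0.50.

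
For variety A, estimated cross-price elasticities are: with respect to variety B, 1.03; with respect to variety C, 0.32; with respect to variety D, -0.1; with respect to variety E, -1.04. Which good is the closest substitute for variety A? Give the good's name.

Substitutes have ε > 0. Among the positive values, 1.03 (variety B) is largest.

variety B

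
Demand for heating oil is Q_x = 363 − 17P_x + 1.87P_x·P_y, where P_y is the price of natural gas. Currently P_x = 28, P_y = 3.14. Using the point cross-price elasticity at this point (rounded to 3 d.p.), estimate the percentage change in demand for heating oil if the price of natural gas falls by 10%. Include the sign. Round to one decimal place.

-32.0%

At P_x = 28, P_y = 3.14: Q_x = 51.410.
∂Q_x/∂P_y = 1.87P_x = 52.3600.
ε = (∂Q_x/∂P_y)(P_y/Q_x) = 52.3600 × 3.14/51.410 ≈ 3.198.
%ΔQ_x ≈ ε × %ΔP_y = 3.198 × (-10%) = -32.0%.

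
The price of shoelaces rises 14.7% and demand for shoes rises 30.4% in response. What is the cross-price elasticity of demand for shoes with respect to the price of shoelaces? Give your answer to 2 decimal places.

ε = (%ΔQ of shoes) / (%ΔP of shoelaces) = (30.4%) / (14.7%) ≈ 2.07.

2.07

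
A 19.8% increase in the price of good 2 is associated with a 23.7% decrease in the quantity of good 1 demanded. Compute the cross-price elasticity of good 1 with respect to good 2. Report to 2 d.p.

-1.20

ε = (%ΔQ of good 1) / (%ΔP of good 2) = (-23.7%) / (19.8%) ≈ -1.20.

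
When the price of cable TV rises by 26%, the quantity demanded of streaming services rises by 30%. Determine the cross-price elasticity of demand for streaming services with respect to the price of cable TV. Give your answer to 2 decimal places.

1.15

ε = (%ΔQ of streaming services) / (%ΔP of cable TV) = (30%) / (26%) ≈ 1.15.
Positive cross-price elasticity: substitutes.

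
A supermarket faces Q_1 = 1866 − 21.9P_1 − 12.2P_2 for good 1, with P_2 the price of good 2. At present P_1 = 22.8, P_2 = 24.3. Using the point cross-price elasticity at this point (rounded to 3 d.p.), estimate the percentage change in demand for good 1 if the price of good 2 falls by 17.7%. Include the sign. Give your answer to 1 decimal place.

4.9%

At P_1 = 22.8, P_2 = 24.3: Q_1 = 1070.22.
∂Q_1/∂P_2 = -12.2.
ε = (∂Q_1/∂P_2)(P_2/Q_1) = -12.2000 × 24.3/1070.22 ≈ -0.277.
%ΔQ_1 ≈ ε × %ΔP_2 = -0.277 × (-17.7%) = 4.9%.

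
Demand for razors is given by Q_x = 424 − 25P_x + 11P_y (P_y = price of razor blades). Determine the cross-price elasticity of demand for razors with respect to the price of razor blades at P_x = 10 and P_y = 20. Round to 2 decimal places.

At P_x = 10 and P_y = 20: Q_x = 394.
∂Q_x/∂P_y = 11.
ε = (∂Q_x/∂P_y)(P_y/Q_x) = 11 × (20/394) ≈ 0.56.

0.56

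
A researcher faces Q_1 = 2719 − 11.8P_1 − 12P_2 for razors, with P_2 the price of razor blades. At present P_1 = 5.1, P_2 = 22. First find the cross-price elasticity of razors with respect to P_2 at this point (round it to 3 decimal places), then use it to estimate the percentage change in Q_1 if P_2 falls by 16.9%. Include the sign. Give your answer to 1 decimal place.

1.9%

At P_1 = 5.1, P_2 = 22: Q_1 = 2394.82.
∂Q_1/∂P_2 = -12.
ε = (∂Q_1/∂P_2)(P_2/Q_1) = -12.0000 × 22/2394.82 ≈ -0.110.
%ΔQ_1 ≈ ε × %ΔP_2 = -0.110 × (-16.9%) = 1.9%.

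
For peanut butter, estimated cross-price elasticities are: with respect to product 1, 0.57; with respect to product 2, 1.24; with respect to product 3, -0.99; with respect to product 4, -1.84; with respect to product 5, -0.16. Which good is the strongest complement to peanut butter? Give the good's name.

Complements have ε < 0. The most negative value is -1.84 (product 4).

product 4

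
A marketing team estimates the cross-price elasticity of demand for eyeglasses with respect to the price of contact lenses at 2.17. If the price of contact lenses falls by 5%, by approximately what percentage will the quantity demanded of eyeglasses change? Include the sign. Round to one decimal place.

%ΔQ ≈ ε × %ΔP of contact lenses = 2.17 × (-5%) = -10.9%.

-10.9%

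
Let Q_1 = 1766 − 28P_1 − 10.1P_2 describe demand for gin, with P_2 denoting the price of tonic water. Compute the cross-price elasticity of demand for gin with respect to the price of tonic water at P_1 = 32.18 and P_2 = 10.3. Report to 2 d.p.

-0.14

At P_1 = 32.18 and P_2 = 10.3: Q_1 = 760.93.
∂Q_1/∂P_2 = -10.1.
ε = (∂Q_1/∂P_2)(P_2/Q_1) = -10.1 × (10.3/760.93) ≈ -0.14.
Since ε < 0, gin and tonic water are complements.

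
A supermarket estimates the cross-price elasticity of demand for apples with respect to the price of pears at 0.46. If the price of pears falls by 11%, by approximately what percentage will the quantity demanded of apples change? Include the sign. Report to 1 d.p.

-5.1%

%ΔQ ≈ ε × %ΔP of pears = 0.46 × (-11%) = -5.1%.
Demand for apples falls by about 5.1%.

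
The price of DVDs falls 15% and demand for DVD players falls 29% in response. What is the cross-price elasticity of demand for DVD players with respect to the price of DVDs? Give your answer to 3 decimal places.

ε = (%ΔQ of DVD players) / (%ΔP of DVDs) = (-29%) / (-15%) ≈ 1.933.

1.933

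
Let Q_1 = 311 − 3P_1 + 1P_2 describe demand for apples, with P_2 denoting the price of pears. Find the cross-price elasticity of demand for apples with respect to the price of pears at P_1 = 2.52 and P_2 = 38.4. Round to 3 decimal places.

At P_1 = 2.52 and P_2 = 38.4: Q_1 = 341.84.
∂Q_1/∂P_2 = 1.
ε = (∂Q_1/∂P_2)(P_2/Q_1) = 1 × (38.4/341.84) ≈ 0.112.

0.112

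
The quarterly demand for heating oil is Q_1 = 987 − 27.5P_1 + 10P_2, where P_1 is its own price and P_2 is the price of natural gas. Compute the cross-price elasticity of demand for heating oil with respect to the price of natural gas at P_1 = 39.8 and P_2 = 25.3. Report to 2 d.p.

At P_1 = 39.8 and P_2 = 25.3: Q_1 = 145.5.
∂Q_1/∂P_2 = 10.
ε = (∂Q_1/∂P_2)(P_2/Q_1) = 10 × (25.3/145.5) ≈ 1.74.
Since ε > 0, heating oil and natural gas are substitutes.

1.74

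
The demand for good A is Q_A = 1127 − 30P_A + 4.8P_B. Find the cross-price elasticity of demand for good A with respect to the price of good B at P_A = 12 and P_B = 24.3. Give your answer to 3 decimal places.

At P_A = 12 and P_B = 24.3: Q_A = 883.64.
∂Q_A/∂P_B = 4.8.
ε = (∂Q_A/∂P_B)(P_B/Q_A) = 4.8 × (24.3/883.64) ≈ 0.132.
Since ε > 0, good A and good B are substitutes.

0.132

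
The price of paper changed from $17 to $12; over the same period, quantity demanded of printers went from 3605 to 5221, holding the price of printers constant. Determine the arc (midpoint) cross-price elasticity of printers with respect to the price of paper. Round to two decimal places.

-1.06

ΔQ_A = 5221 − 3605 = 1616; ΔP_B = 12 − 17 = -5.
Midpoints: Q̄_A = 4413.0, P̄_B = 14.50.
ε = (ΔQ_A/Q̄_A)/(ΔP_B/P̄_B) = (1616/4413.0)/(-5/14.50) ≈ -1.06.
ε < 0: printers and paper are complements.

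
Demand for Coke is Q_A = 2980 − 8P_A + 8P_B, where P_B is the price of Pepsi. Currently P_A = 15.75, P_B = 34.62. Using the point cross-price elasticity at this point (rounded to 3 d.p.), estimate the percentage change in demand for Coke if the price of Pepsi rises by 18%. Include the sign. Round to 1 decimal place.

1.6%

At P_A = 15.75, P_B = 34.62: Q_A = 3130.96.
∂Q_A/∂P_B = 8.
ε = (∂Q_A/∂P_B)(P_B/Q_A) = 8.0000 × 34.62/3130.96 ≈ 0.088.
%ΔQ_A ≈ ε × %ΔP_B = 0.088 × (18%) = 1.6%.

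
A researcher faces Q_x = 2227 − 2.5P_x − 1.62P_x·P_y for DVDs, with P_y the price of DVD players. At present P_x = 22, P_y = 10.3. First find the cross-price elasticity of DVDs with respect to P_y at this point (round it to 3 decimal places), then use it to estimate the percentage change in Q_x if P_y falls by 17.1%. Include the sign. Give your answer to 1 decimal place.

At P_x = 22, P_y = 10.3: Q_x = 1804.908.
∂Q_x/∂P_y = -1.62P_x = -35.6400.
ε = (∂Q_x/∂P_y)(P_y/Q_x) = -35.6400 × 10.3/1804.908 ≈ -0.203.
%ΔQ_x ≈ ε × %ΔP_y = -0.203 × (-17.1%) = 3.5%.

3.5%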